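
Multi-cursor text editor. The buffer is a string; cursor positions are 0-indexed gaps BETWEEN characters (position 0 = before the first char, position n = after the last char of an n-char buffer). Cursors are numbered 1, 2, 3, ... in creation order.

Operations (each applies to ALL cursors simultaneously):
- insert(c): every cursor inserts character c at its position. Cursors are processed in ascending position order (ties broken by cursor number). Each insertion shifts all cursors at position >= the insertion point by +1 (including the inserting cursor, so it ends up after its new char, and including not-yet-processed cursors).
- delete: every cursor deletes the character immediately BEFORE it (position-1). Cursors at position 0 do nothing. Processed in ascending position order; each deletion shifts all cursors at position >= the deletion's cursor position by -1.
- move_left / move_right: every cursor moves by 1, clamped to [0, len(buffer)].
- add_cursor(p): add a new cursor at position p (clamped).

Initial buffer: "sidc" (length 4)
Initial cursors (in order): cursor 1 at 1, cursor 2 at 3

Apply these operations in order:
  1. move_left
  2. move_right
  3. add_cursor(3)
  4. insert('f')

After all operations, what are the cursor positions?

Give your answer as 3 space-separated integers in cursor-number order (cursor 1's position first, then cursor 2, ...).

Answer: 2 6 6

Derivation:
After op 1 (move_left): buffer="sidc" (len 4), cursors c1@0 c2@2, authorship ....
After op 2 (move_right): buffer="sidc" (len 4), cursors c1@1 c2@3, authorship ....
After op 3 (add_cursor(3)): buffer="sidc" (len 4), cursors c1@1 c2@3 c3@3, authorship ....
After op 4 (insert('f')): buffer="sfidffc" (len 7), cursors c1@2 c2@6 c3@6, authorship .1..23.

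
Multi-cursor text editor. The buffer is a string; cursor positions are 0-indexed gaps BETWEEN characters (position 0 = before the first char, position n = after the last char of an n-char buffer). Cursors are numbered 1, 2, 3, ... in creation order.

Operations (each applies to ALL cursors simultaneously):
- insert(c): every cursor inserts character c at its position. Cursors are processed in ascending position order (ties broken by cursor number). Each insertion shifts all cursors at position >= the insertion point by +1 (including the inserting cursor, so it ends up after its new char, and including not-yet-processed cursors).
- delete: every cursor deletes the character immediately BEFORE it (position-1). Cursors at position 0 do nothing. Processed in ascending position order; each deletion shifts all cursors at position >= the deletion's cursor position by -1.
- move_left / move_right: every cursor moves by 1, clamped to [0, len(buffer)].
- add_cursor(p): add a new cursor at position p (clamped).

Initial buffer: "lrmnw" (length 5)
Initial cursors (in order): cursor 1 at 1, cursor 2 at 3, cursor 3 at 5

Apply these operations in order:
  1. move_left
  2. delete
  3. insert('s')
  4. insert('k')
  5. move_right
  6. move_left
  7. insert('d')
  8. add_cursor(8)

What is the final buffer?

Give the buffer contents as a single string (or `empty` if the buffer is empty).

After op 1 (move_left): buffer="lrmnw" (len 5), cursors c1@0 c2@2 c3@4, authorship .....
After op 2 (delete): buffer="lmw" (len 3), cursors c1@0 c2@1 c3@2, authorship ...
After op 3 (insert('s')): buffer="slsmsw" (len 6), cursors c1@1 c2@3 c3@5, authorship 1.2.3.
After op 4 (insert('k')): buffer="sklskmskw" (len 9), cursors c1@2 c2@5 c3@8, authorship 11.22.33.
After op 5 (move_right): buffer="sklskmskw" (len 9), cursors c1@3 c2@6 c3@9, authorship 11.22.33.
After op 6 (move_left): buffer="sklskmskw" (len 9), cursors c1@2 c2@5 c3@8, authorship 11.22.33.
After op 7 (insert('d')): buffer="skdlskdmskdw" (len 12), cursors c1@3 c2@7 c3@11, authorship 111.222.333.
After op 8 (add_cursor(8)): buffer="skdlskdmskdw" (len 12), cursors c1@3 c2@7 c4@8 c3@11, authorship 111.222.333.

Answer: skdlskdmskdw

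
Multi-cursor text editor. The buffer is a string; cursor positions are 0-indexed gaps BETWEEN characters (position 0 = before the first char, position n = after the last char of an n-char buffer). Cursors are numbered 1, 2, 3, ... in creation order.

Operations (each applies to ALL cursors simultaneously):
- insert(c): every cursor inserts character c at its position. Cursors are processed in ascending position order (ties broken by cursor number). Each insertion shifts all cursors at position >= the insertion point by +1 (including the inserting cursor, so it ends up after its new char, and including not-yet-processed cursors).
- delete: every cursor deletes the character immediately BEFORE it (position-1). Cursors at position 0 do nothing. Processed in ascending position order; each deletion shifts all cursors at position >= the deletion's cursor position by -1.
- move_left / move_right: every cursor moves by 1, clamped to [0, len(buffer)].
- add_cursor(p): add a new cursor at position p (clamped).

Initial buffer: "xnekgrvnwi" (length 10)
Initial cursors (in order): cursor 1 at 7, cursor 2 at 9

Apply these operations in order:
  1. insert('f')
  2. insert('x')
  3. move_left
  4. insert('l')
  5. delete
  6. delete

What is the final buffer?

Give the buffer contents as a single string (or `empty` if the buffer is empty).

Answer: xnekgrvxnwxi

Derivation:
After op 1 (insert('f')): buffer="xnekgrvfnwfi" (len 12), cursors c1@8 c2@11, authorship .......1..2.
After op 2 (insert('x')): buffer="xnekgrvfxnwfxi" (len 14), cursors c1@9 c2@13, authorship .......11..22.
After op 3 (move_left): buffer="xnekgrvfxnwfxi" (len 14), cursors c1@8 c2@12, authorship .......11..22.
After op 4 (insert('l')): buffer="xnekgrvflxnwflxi" (len 16), cursors c1@9 c2@14, authorship .......111..222.
After op 5 (delete): buffer="xnekgrvfxnwfxi" (len 14), cursors c1@8 c2@12, authorship .......11..22.
After op 6 (delete): buffer="xnekgrvxnwxi" (len 12), cursors c1@7 c2@10, authorship .......1..2.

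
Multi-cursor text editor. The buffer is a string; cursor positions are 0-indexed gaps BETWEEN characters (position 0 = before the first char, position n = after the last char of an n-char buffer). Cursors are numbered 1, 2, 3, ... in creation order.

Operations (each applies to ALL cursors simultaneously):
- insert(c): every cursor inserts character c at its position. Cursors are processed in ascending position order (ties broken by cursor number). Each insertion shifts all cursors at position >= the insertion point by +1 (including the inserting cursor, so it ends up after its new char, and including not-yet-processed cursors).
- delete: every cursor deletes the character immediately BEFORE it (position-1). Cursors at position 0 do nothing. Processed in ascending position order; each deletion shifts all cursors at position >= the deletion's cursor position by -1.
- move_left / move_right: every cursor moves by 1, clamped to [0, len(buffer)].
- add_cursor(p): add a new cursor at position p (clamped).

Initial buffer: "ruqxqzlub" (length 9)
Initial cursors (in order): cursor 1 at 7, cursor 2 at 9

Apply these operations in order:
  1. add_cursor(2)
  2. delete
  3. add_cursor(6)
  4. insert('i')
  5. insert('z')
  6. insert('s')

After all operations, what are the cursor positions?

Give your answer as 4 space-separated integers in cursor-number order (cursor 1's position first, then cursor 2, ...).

Answer: 11 18 4 18

Derivation:
After op 1 (add_cursor(2)): buffer="ruqxqzlub" (len 9), cursors c3@2 c1@7 c2@9, authorship .........
After op 2 (delete): buffer="rqxqzu" (len 6), cursors c3@1 c1@5 c2@6, authorship ......
After op 3 (add_cursor(6)): buffer="rqxqzu" (len 6), cursors c3@1 c1@5 c2@6 c4@6, authorship ......
After op 4 (insert('i')): buffer="riqxqziuii" (len 10), cursors c3@2 c1@7 c2@10 c4@10, authorship .3....1.24
After op 5 (insert('z')): buffer="rizqxqzizuiizz" (len 14), cursors c3@3 c1@9 c2@14 c4@14, authorship .33....11.2424
After op 6 (insert('s')): buffer="rizsqxqzizsuiizzss" (len 18), cursors c3@4 c1@11 c2@18 c4@18, authorship .333....111.242424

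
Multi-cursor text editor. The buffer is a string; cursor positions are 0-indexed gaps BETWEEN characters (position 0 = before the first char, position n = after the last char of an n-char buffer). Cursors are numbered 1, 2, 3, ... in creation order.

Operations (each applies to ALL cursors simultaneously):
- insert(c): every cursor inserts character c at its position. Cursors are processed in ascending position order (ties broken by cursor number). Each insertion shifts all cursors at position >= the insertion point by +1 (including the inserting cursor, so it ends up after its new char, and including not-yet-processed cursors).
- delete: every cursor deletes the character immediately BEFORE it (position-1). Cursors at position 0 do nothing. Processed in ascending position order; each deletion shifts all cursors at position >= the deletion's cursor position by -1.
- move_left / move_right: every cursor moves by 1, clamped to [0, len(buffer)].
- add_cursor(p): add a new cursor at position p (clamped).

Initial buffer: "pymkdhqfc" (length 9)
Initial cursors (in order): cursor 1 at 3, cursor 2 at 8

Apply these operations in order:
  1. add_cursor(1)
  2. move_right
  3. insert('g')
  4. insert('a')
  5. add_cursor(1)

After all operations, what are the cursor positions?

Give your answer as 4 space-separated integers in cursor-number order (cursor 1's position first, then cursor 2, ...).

After op 1 (add_cursor(1)): buffer="pymkdhqfc" (len 9), cursors c3@1 c1@3 c2@8, authorship .........
After op 2 (move_right): buffer="pymkdhqfc" (len 9), cursors c3@2 c1@4 c2@9, authorship .........
After op 3 (insert('g')): buffer="pygmkgdhqfcg" (len 12), cursors c3@3 c1@6 c2@12, authorship ..3..1.....2
After op 4 (insert('a')): buffer="pygamkgadhqfcga" (len 15), cursors c3@4 c1@8 c2@15, authorship ..33..11.....22
After op 5 (add_cursor(1)): buffer="pygamkgadhqfcga" (len 15), cursors c4@1 c3@4 c1@8 c2@15, authorship ..33..11.....22

Answer: 8 15 4 1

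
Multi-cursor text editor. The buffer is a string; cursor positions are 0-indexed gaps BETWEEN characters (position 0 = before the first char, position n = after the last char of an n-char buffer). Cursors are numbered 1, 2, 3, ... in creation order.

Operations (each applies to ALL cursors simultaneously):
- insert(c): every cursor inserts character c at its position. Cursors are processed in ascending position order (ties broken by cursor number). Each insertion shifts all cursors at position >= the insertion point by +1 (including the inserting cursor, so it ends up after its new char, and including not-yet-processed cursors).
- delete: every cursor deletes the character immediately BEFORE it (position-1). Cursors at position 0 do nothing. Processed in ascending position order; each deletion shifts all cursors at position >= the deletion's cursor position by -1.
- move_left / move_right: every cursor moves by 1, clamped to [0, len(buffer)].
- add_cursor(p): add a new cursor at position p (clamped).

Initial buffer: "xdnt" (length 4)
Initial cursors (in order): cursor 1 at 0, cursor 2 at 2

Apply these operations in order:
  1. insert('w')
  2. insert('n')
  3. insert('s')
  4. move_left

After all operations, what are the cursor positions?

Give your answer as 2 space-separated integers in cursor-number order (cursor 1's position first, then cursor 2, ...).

Answer: 2 7

Derivation:
After op 1 (insert('w')): buffer="wxdwnt" (len 6), cursors c1@1 c2@4, authorship 1..2..
After op 2 (insert('n')): buffer="wnxdwnnt" (len 8), cursors c1@2 c2@6, authorship 11..22..
After op 3 (insert('s')): buffer="wnsxdwnsnt" (len 10), cursors c1@3 c2@8, authorship 111..222..
After op 4 (move_left): buffer="wnsxdwnsnt" (len 10), cursors c1@2 c2@7, authorship 111..222..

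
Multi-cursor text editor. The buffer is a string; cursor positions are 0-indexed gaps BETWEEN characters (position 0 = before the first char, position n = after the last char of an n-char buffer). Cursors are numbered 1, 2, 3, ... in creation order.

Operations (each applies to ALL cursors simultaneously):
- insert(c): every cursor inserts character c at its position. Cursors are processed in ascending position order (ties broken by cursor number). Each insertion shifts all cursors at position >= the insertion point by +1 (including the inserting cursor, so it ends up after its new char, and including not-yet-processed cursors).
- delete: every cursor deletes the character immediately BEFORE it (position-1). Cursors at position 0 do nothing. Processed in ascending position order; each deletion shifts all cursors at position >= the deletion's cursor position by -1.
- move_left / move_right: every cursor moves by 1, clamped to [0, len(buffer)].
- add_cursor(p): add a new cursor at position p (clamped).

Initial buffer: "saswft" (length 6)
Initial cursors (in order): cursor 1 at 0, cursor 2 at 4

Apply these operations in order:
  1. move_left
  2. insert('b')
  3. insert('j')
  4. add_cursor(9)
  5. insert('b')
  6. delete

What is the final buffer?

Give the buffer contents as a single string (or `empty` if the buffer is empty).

After op 1 (move_left): buffer="saswft" (len 6), cursors c1@0 c2@3, authorship ......
After op 2 (insert('b')): buffer="bsasbwft" (len 8), cursors c1@1 c2@5, authorship 1...2...
After op 3 (insert('j')): buffer="bjsasbjwft" (len 10), cursors c1@2 c2@7, authorship 11...22...
After op 4 (add_cursor(9)): buffer="bjsasbjwft" (len 10), cursors c1@2 c2@7 c3@9, authorship 11...22...
After op 5 (insert('b')): buffer="bjbsasbjbwfbt" (len 13), cursors c1@3 c2@9 c3@12, authorship 111...222..3.
After op 6 (delete): buffer="bjsasbjwft" (len 10), cursors c1@2 c2@7 c3@9, authorship 11...22...

Answer: bjsasbjwft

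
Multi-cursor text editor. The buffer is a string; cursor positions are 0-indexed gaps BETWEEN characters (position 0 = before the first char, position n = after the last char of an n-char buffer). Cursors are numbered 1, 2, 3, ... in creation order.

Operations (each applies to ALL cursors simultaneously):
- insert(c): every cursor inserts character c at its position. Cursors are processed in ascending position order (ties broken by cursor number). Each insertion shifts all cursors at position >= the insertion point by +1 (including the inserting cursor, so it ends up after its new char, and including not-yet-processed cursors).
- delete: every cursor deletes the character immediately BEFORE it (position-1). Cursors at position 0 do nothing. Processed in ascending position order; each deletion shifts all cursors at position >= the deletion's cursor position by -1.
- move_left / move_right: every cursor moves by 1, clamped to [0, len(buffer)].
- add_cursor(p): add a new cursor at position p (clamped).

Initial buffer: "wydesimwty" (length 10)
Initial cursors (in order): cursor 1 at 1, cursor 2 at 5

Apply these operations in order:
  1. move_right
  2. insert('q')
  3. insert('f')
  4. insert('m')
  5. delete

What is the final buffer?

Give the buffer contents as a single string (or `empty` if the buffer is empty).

After op 1 (move_right): buffer="wydesimwty" (len 10), cursors c1@2 c2@6, authorship ..........
After op 2 (insert('q')): buffer="wyqdesiqmwty" (len 12), cursors c1@3 c2@8, authorship ..1....2....
After op 3 (insert('f')): buffer="wyqfdesiqfmwty" (len 14), cursors c1@4 c2@10, authorship ..11....22....
After op 4 (insert('m')): buffer="wyqfmdesiqfmmwty" (len 16), cursors c1@5 c2@12, authorship ..111....222....
After op 5 (delete): buffer="wyqfdesiqfmwty" (len 14), cursors c1@4 c2@10, authorship ..11....22....

Answer: wyqfdesiqfmwty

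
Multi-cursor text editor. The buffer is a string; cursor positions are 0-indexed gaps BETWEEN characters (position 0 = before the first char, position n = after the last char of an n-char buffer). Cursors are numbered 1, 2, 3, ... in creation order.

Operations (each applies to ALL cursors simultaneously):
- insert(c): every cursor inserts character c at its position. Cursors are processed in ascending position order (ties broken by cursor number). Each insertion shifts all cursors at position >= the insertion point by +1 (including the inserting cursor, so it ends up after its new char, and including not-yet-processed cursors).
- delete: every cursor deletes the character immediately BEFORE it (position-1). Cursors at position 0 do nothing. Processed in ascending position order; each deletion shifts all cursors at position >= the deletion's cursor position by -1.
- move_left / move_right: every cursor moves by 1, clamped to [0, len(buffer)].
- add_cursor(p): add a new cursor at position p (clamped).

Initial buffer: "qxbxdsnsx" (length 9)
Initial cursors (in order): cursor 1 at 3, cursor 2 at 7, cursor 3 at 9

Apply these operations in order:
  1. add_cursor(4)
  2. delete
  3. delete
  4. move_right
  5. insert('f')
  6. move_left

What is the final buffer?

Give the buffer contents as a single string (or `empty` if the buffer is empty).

After op 1 (add_cursor(4)): buffer="qxbxdsnsx" (len 9), cursors c1@3 c4@4 c2@7 c3@9, authorship .........
After op 2 (delete): buffer="qxdss" (len 5), cursors c1@2 c4@2 c2@4 c3@5, authorship .....
After op 3 (delete): buffer="d" (len 1), cursors c1@0 c4@0 c2@1 c3@1, authorship .
After op 4 (move_right): buffer="d" (len 1), cursors c1@1 c2@1 c3@1 c4@1, authorship .
After op 5 (insert('f')): buffer="dffff" (len 5), cursors c1@5 c2@5 c3@5 c4@5, authorship .1234
After op 6 (move_left): buffer="dffff" (len 5), cursors c1@4 c2@4 c3@4 c4@4, authorship .1234

Answer: dffff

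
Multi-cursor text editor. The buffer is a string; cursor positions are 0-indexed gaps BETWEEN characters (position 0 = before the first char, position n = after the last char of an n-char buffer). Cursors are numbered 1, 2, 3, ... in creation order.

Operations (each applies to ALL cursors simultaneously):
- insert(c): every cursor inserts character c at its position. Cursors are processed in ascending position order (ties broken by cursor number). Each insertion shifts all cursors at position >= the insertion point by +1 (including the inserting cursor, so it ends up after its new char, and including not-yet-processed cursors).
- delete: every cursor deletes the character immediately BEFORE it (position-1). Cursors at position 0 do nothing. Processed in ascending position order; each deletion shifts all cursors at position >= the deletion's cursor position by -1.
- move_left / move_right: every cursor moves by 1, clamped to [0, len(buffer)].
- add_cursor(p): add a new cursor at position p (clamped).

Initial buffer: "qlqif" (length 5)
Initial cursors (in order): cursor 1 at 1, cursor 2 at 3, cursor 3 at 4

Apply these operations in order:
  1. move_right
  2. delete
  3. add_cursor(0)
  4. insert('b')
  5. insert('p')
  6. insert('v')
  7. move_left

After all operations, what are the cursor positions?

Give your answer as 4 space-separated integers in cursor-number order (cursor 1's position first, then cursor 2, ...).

After op 1 (move_right): buffer="qlqif" (len 5), cursors c1@2 c2@4 c3@5, authorship .....
After op 2 (delete): buffer="qq" (len 2), cursors c1@1 c2@2 c3@2, authorship ..
After op 3 (add_cursor(0)): buffer="qq" (len 2), cursors c4@0 c1@1 c2@2 c3@2, authorship ..
After op 4 (insert('b')): buffer="bqbqbb" (len 6), cursors c4@1 c1@3 c2@6 c3@6, authorship 4.1.23
After op 5 (insert('p')): buffer="bpqbpqbbpp" (len 10), cursors c4@2 c1@5 c2@10 c3@10, authorship 44.11.2323
After op 6 (insert('v')): buffer="bpvqbpvqbbppvv" (len 14), cursors c4@3 c1@7 c2@14 c3@14, authorship 444.111.232323
After op 7 (move_left): buffer="bpvqbpvqbbppvv" (len 14), cursors c4@2 c1@6 c2@13 c3@13, authorship 444.111.232323

Answer: 6 13 13 2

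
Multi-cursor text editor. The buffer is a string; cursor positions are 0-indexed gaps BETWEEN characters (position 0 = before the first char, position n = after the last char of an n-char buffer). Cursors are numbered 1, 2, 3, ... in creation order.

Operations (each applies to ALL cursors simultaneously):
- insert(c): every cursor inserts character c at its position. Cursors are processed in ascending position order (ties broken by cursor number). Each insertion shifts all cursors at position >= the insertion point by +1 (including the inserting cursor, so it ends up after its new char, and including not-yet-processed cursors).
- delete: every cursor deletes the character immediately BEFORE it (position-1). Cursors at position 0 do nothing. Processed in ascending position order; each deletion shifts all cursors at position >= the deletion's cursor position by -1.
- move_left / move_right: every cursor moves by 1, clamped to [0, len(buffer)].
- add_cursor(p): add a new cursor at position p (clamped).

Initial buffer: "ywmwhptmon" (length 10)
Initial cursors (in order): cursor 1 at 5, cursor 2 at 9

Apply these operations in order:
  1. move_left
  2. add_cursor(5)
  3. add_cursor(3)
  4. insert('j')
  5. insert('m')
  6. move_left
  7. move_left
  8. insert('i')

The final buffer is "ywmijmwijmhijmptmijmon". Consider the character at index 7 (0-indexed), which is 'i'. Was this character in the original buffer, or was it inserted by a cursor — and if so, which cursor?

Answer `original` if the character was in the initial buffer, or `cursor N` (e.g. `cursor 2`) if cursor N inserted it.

Answer: cursor 1

Derivation:
After op 1 (move_left): buffer="ywmwhptmon" (len 10), cursors c1@4 c2@8, authorship ..........
After op 2 (add_cursor(5)): buffer="ywmwhptmon" (len 10), cursors c1@4 c3@5 c2@8, authorship ..........
After op 3 (add_cursor(3)): buffer="ywmwhptmon" (len 10), cursors c4@3 c1@4 c3@5 c2@8, authorship ..........
After op 4 (insert('j')): buffer="ywmjwjhjptmjon" (len 14), cursors c4@4 c1@6 c3@8 c2@12, authorship ...4.1.3...2..
After op 5 (insert('m')): buffer="ywmjmwjmhjmptmjmon" (len 18), cursors c4@5 c1@8 c3@11 c2@16, authorship ...44.11.33...22..
After op 6 (move_left): buffer="ywmjmwjmhjmptmjmon" (len 18), cursors c4@4 c1@7 c3@10 c2@15, authorship ...44.11.33...22..
After op 7 (move_left): buffer="ywmjmwjmhjmptmjmon" (len 18), cursors c4@3 c1@6 c3@9 c2@14, authorship ...44.11.33...22..
After op 8 (insert('i')): buffer="ywmijmwijmhijmptmijmon" (len 22), cursors c4@4 c1@8 c3@12 c2@18, authorship ...444.111.333...222..
Authorship (.=original, N=cursor N): . . . 4 4 4 . 1 1 1 . 3 3 3 . . . 2 2 2 . .
Index 7: author = 1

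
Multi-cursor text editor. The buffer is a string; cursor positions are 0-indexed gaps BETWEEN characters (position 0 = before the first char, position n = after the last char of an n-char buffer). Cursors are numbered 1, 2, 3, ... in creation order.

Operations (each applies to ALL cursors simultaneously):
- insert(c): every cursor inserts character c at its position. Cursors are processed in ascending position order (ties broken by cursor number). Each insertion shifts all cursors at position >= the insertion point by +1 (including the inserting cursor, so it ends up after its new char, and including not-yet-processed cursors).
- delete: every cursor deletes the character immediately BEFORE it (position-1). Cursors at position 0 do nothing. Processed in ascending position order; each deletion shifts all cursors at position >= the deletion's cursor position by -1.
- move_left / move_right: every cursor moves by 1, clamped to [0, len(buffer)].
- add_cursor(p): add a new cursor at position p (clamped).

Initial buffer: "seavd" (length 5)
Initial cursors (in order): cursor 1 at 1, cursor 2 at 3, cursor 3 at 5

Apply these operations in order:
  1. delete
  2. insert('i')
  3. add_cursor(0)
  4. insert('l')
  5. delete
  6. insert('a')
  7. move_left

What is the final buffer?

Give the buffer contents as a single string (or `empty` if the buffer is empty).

Answer: aiaeiavia

Derivation:
After op 1 (delete): buffer="ev" (len 2), cursors c1@0 c2@1 c3@2, authorship ..
After op 2 (insert('i')): buffer="ieivi" (len 5), cursors c1@1 c2@3 c3@5, authorship 1.2.3
After op 3 (add_cursor(0)): buffer="ieivi" (len 5), cursors c4@0 c1@1 c2@3 c3@5, authorship 1.2.3
After op 4 (insert('l')): buffer="lileilvil" (len 9), cursors c4@1 c1@3 c2@6 c3@9, authorship 411.22.33
After op 5 (delete): buffer="ieivi" (len 5), cursors c4@0 c1@1 c2@3 c3@5, authorship 1.2.3
After op 6 (insert('a')): buffer="aiaeiavia" (len 9), cursors c4@1 c1@3 c2@6 c3@9, authorship 411.22.33
After op 7 (move_left): buffer="aiaeiavia" (len 9), cursors c4@0 c1@2 c2@5 c3@8, authorship 411.22.33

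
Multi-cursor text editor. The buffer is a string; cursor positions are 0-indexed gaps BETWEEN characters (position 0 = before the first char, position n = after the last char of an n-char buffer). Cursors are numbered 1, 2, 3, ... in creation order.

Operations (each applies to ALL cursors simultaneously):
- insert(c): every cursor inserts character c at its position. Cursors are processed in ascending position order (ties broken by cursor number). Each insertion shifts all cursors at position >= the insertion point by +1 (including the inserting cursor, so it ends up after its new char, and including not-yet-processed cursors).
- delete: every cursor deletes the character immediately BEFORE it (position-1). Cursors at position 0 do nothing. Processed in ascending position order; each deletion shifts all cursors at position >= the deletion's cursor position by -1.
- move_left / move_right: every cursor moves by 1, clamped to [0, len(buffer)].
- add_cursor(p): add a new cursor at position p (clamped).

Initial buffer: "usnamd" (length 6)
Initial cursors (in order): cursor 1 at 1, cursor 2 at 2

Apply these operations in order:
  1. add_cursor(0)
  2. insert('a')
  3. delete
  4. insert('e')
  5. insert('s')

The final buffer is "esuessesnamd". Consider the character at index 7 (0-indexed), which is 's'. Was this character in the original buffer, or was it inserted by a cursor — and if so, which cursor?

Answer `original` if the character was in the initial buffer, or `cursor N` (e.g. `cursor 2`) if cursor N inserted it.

Answer: cursor 2

Derivation:
After op 1 (add_cursor(0)): buffer="usnamd" (len 6), cursors c3@0 c1@1 c2@2, authorship ......
After op 2 (insert('a')): buffer="auasanamd" (len 9), cursors c3@1 c1@3 c2@5, authorship 3.1.2....
After op 3 (delete): buffer="usnamd" (len 6), cursors c3@0 c1@1 c2@2, authorship ......
After op 4 (insert('e')): buffer="euesenamd" (len 9), cursors c3@1 c1@3 c2@5, authorship 3.1.2....
After op 5 (insert('s')): buffer="esuessesnamd" (len 12), cursors c3@2 c1@5 c2@8, authorship 33.11.22....
Authorship (.=original, N=cursor N): 3 3 . 1 1 . 2 2 . . . .
Index 7: author = 2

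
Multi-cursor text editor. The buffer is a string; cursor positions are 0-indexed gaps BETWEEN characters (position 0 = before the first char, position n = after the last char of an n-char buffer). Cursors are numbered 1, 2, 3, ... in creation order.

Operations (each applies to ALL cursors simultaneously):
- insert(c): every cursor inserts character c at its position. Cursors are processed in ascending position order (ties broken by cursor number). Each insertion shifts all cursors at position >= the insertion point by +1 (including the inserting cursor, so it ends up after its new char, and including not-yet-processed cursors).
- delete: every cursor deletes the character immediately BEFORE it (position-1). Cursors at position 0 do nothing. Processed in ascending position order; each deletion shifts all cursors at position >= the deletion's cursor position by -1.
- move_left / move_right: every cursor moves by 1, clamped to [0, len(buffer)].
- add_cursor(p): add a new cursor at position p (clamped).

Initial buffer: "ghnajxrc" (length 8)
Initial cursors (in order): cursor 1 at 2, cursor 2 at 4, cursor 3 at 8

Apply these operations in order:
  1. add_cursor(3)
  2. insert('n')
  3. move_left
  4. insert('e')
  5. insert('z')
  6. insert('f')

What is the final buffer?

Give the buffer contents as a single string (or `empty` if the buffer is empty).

After op 1 (add_cursor(3)): buffer="ghnajxrc" (len 8), cursors c1@2 c4@3 c2@4 c3@8, authorship ........
After op 2 (insert('n')): buffer="ghnnnanjxrcn" (len 12), cursors c1@3 c4@5 c2@7 c3@12, authorship ..1.4.2....3
After op 3 (move_left): buffer="ghnnnanjxrcn" (len 12), cursors c1@2 c4@4 c2@6 c3@11, authorship ..1.4.2....3
After op 4 (insert('e')): buffer="ghennenaenjxrcen" (len 16), cursors c1@3 c4@6 c2@9 c3@15, authorship ..11.44.22....33
After op 5 (insert('z')): buffer="gheznneznaeznjxrcezn" (len 20), cursors c1@4 c4@8 c2@12 c3@19, authorship ..111.444.222....333
After op 6 (insert('f')): buffer="ghezfnnezfnaezfnjxrcezfn" (len 24), cursors c1@5 c4@10 c2@15 c3@23, authorship ..1111.4444.2222....3333

Answer: ghezfnnezfnaezfnjxrcezfn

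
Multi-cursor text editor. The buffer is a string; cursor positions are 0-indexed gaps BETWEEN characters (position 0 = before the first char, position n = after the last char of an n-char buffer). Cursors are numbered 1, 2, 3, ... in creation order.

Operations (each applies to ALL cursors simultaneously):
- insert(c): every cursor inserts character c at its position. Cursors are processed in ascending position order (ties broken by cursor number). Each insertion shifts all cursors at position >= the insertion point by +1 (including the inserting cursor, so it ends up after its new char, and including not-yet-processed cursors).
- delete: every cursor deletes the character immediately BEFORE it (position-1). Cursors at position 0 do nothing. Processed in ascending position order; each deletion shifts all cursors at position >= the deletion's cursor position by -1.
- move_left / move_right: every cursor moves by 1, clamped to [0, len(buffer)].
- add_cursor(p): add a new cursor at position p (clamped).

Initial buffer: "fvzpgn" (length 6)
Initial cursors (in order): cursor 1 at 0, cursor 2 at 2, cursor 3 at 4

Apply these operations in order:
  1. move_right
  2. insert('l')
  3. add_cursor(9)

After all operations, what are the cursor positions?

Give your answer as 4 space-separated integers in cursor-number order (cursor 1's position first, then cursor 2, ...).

After op 1 (move_right): buffer="fvzpgn" (len 6), cursors c1@1 c2@3 c3@5, authorship ......
After op 2 (insert('l')): buffer="flvzlpgln" (len 9), cursors c1@2 c2@5 c3@8, authorship .1..2..3.
After op 3 (add_cursor(9)): buffer="flvzlpgln" (len 9), cursors c1@2 c2@5 c3@8 c4@9, authorship .1..2..3.

Answer: 2 5 8 9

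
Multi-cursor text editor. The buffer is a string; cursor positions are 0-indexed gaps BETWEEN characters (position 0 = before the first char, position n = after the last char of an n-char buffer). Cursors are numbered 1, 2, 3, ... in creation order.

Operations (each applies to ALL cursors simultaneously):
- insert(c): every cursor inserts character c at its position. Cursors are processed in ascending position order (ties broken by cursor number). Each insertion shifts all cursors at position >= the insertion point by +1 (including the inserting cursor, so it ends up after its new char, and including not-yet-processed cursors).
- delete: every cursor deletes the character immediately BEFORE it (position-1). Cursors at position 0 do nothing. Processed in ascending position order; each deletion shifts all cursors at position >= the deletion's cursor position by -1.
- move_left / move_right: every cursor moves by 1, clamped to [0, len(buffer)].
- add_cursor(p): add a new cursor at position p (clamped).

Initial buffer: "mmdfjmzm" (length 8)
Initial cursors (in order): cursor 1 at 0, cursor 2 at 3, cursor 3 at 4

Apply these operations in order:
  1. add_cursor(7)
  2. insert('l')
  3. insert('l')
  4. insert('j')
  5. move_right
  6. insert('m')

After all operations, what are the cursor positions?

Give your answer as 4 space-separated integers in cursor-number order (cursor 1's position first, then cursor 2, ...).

After op 1 (add_cursor(7)): buffer="mmdfjmzm" (len 8), cursors c1@0 c2@3 c3@4 c4@7, authorship ........
After op 2 (insert('l')): buffer="lmmdlfljmzlm" (len 12), cursors c1@1 c2@5 c3@7 c4@11, authorship 1...2.3...4.
After op 3 (insert('l')): buffer="llmmdllflljmzllm" (len 16), cursors c1@2 c2@7 c3@10 c4@15, authorship 11...22.33...44.
After op 4 (insert('j')): buffer="lljmmdlljflljjmzlljm" (len 20), cursors c1@3 c2@9 c3@13 c4@19, authorship 111...222.333...444.
After op 5 (move_right): buffer="lljmmdlljflljjmzlljm" (len 20), cursors c1@4 c2@10 c3@14 c4@20, authorship 111...222.333...444.
After op 6 (insert('m')): buffer="lljmmmdlljfmlljjmmzlljmm" (len 24), cursors c1@5 c2@12 c3@17 c4@24, authorship 111.1..222.2333.3..444.4

Answer: 5 12 17 24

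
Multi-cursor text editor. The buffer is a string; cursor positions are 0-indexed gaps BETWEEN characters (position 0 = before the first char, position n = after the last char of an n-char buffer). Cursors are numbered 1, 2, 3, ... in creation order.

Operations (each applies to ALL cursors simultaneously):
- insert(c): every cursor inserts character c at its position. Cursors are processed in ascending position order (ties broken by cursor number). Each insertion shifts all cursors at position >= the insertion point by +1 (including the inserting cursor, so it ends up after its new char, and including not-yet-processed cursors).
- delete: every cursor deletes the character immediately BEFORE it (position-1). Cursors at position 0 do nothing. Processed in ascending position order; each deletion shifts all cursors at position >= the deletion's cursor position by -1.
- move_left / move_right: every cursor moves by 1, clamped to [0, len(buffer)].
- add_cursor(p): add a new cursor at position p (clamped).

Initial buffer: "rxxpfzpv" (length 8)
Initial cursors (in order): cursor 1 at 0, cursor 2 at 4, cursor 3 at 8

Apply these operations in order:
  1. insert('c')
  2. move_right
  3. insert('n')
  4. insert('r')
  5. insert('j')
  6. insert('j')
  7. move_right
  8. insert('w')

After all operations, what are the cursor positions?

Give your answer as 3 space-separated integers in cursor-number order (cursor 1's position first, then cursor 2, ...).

Answer: 8 18 26

Derivation:
After op 1 (insert('c')): buffer="crxxpcfzpvc" (len 11), cursors c1@1 c2@6 c3@11, authorship 1....2....3
After op 2 (move_right): buffer="crxxpcfzpvc" (len 11), cursors c1@2 c2@7 c3@11, authorship 1....2....3
After op 3 (insert('n')): buffer="crnxxpcfnzpvcn" (len 14), cursors c1@3 c2@9 c3@14, authorship 1.1...2.2...33
After op 4 (insert('r')): buffer="crnrxxpcfnrzpvcnr" (len 17), cursors c1@4 c2@11 c3@17, authorship 1.11...2.22...333
After op 5 (insert('j')): buffer="crnrjxxpcfnrjzpvcnrj" (len 20), cursors c1@5 c2@13 c3@20, authorship 1.111...2.222...3333
After op 6 (insert('j')): buffer="crnrjjxxpcfnrjjzpvcnrjj" (len 23), cursors c1@6 c2@15 c3@23, authorship 1.1111...2.2222...33333
After op 7 (move_right): buffer="crnrjjxxpcfnrjjzpvcnrjj" (len 23), cursors c1@7 c2@16 c3@23, authorship 1.1111...2.2222...33333
After op 8 (insert('w')): buffer="crnrjjxwxpcfnrjjzwpvcnrjjw" (len 26), cursors c1@8 c2@18 c3@26, authorship 1.1111.1..2.2222.2..333333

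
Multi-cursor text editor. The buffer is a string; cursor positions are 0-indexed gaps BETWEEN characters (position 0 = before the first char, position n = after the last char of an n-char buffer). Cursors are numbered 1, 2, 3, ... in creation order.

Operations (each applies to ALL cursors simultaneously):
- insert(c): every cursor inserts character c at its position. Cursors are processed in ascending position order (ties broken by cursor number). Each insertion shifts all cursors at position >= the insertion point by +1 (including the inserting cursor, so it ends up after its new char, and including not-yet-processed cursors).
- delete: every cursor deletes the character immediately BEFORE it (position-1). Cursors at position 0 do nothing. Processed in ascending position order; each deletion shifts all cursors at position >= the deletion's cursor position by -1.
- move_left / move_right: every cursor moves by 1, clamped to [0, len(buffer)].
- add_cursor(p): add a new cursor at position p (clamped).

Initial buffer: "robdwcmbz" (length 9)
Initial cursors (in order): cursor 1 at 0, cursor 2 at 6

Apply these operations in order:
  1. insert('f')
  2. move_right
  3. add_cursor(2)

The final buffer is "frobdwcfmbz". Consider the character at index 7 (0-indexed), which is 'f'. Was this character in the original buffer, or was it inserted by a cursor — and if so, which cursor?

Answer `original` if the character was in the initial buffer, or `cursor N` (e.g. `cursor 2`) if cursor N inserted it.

Answer: cursor 2

Derivation:
After op 1 (insert('f')): buffer="frobdwcfmbz" (len 11), cursors c1@1 c2@8, authorship 1......2...
After op 2 (move_right): buffer="frobdwcfmbz" (len 11), cursors c1@2 c2@9, authorship 1......2...
After op 3 (add_cursor(2)): buffer="frobdwcfmbz" (len 11), cursors c1@2 c3@2 c2@9, authorship 1......2...
Authorship (.=original, N=cursor N): 1 . . . . . . 2 . . .
Index 7: author = 2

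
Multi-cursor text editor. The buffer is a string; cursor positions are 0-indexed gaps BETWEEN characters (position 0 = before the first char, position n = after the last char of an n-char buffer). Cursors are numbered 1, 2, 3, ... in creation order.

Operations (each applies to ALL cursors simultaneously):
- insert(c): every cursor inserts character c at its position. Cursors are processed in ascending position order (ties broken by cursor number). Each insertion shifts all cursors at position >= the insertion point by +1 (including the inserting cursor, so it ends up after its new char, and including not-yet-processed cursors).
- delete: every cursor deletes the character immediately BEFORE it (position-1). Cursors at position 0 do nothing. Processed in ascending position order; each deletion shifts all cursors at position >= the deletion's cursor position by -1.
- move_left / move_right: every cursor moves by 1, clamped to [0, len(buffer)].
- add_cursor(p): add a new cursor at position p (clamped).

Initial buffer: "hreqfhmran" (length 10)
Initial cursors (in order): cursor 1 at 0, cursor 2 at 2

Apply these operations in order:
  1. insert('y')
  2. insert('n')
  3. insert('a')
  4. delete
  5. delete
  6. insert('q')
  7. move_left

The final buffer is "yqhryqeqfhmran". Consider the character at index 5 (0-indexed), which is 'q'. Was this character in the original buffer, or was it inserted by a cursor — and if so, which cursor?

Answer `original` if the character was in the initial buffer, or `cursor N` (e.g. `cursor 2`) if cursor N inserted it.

Answer: cursor 2

Derivation:
After op 1 (insert('y')): buffer="yhryeqfhmran" (len 12), cursors c1@1 c2@4, authorship 1..2........
After op 2 (insert('n')): buffer="ynhryneqfhmran" (len 14), cursors c1@2 c2@6, authorship 11..22........
After op 3 (insert('a')): buffer="ynahrynaeqfhmran" (len 16), cursors c1@3 c2@8, authorship 111..222........
After op 4 (delete): buffer="ynhryneqfhmran" (len 14), cursors c1@2 c2@6, authorship 11..22........
After op 5 (delete): buffer="yhryeqfhmran" (len 12), cursors c1@1 c2@4, authorship 1..2........
After op 6 (insert('q')): buffer="yqhryqeqfhmran" (len 14), cursors c1@2 c2@6, authorship 11..22........
After op 7 (move_left): buffer="yqhryqeqfhmran" (len 14), cursors c1@1 c2@5, authorship 11..22........
Authorship (.=original, N=cursor N): 1 1 . . 2 2 . . . . . . . .
Index 5: author = 2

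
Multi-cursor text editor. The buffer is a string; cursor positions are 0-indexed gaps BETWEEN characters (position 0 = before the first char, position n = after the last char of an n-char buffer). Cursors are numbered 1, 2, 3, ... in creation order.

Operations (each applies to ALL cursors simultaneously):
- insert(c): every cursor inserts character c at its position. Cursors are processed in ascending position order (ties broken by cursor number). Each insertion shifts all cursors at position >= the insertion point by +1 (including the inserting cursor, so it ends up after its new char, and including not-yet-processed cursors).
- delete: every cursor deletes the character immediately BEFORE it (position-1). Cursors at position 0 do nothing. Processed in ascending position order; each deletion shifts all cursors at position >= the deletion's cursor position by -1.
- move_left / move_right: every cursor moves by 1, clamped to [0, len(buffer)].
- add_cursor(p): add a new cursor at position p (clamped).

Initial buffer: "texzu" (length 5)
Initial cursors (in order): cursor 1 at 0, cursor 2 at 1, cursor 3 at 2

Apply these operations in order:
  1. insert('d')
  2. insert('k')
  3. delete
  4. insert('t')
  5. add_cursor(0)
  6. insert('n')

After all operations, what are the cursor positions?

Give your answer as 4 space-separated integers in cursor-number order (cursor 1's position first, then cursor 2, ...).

Answer: 4 8 12 1

Derivation:
After op 1 (insert('d')): buffer="dtdedxzu" (len 8), cursors c1@1 c2@3 c3@5, authorship 1.2.3...
After op 2 (insert('k')): buffer="dktdkedkxzu" (len 11), cursors c1@2 c2@5 c3@8, authorship 11.22.33...
After op 3 (delete): buffer="dtdedxzu" (len 8), cursors c1@1 c2@3 c3@5, authorship 1.2.3...
After op 4 (insert('t')): buffer="dttdtedtxzu" (len 11), cursors c1@2 c2@5 c3@8, authorship 11.22.33...
After op 5 (add_cursor(0)): buffer="dttdtedtxzu" (len 11), cursors c4@0 c1@2 c2@5 c3@8, authorship 11.22.33...
After op 6 (insert('n')): buffer="ndtntdtnedtnxzu" (len 15), cursors c4@1 c1@4 c2@8 c3@12, authorship 4111.222.333...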